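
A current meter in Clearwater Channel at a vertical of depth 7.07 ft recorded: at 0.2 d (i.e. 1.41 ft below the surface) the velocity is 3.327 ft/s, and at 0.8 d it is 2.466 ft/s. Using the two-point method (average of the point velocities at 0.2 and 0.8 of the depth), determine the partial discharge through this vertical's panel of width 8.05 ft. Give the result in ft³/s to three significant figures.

v̄ = (3.327 + 2.466) / 2 = 2.897 ft/s
q = v̄ × d × w = 2.897 × 7.07 × 8.05 = 164.8 ft³/s

165 ft³/s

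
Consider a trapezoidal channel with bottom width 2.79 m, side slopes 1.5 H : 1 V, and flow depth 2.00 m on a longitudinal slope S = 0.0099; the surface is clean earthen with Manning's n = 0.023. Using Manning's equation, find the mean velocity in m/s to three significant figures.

A = (b + z·y)·y = (2.79 + 1.5×2.00)×2.00 = 11.58 m²
P = b + 2y√(1+z²) = 2.79 + 2×2.00×√(1+1.5²) = 10.00 m
R = A/P = 11.58/10.00 = 1.158 m
Q = (1/n)·A·R^(2/3)·S^(1/2) = (1/0.023) × 11.58 × 1.158^(2/3) × 0.0099^(1/2) = 55.24 m³/s
V = Q/A = 55.24/11.58 = 4.770 m/s

4.77 m/s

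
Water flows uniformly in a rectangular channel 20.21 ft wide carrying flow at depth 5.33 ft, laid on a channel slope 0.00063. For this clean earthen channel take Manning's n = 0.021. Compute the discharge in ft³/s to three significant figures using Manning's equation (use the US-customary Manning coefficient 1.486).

A = b·y = 20.21 × 5.33 = 107.7 ft²
P = b + 2y = 20.21 + 2×5.33 = 30.87 ft
R = A/P = 107.7/30.87 = 3.489 ft
Q = (1.486/n)·A·R^(2/3)·S^(1/2) = (1.486/0.021) × 107.7 × 3.489^(2/3) × 0.00063^(1/2) = 440.2 ft³/s

440 ft³/s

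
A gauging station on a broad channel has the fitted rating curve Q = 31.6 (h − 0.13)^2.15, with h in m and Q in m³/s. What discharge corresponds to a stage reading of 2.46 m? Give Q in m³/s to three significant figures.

195 m³/s

Q = 31.6 × (2.46 − 0.13)^2.15 = 31.6 × 2.33^2.15 = 194.8 m³/s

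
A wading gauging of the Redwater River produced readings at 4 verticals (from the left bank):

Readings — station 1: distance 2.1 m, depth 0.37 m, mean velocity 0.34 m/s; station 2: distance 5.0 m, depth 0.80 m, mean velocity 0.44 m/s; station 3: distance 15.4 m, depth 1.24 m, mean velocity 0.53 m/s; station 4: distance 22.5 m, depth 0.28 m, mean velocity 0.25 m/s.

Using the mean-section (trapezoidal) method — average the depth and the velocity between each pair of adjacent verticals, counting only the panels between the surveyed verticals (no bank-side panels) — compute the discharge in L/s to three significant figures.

7910 L/s

Panel 1-2: Δb = 2.9 m, d̄ = (0.37+0.80)/2 = 0.585, v̄ = (0.34+0.44)/2 = 0.39 → q = 2.9×0.585×0.39 = 0.6616 m³/s
Panel 2-3: Δb = 10.4 m, d̄ = (0.80+1.24)/2 = 1.02, v̄ = (0.44+0.53)/2 = 0.485 → q = 10.4×1.02×0.485 = 5.145 m³/s
Panel 3-4: Δb = 7.1 m, d̄ = (1.24+0.28)/2 = 0.76, v̄ = (0.53+0.25)/2 = 0.39 → q = 7.1×0.76×0.39 = 2.104 m³/s
Q = Σ q = 7.911 m³/s
= 7.911 × 1000 = 7911 L/s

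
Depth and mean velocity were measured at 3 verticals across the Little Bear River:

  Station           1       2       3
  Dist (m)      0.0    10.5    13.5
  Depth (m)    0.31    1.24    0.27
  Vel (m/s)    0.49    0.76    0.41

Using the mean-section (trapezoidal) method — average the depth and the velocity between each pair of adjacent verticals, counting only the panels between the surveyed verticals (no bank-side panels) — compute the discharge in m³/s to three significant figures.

6.41 m³/s

Panel 1-2: Δb = 10.5 m, d̄ = (0.31+1.24)/2 = 0.775, v̄ = (0.49+0.76)/2 = 0.625 → q = 10.5×0.775×0.625 = 5.086 m³/s
Panel 2-3: Δb = 3 m, d̄ = (1.24+0.27)/2 = 0.755, v̄ = (0.76+0.41)/2 = 0.585 → q = 3×0.755×0.585 = 1.325 m³/s
Q = Σ q = 6.411 m³/s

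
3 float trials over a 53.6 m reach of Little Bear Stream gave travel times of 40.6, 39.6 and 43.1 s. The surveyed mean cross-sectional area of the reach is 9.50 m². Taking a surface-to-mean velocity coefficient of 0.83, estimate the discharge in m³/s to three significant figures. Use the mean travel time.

t̄ = (40.6 + 39.6 + 43.1) / 3 = 41.1 s
v_surface = L / t̄ = 53.6 / 41.1 = 1.304 m/s
v_mean = 0.83 × 1.304 = 1.082 m/s
Q = A × v_mean = 9.50 × 1.082 = 10.28 m³/s

10.3 m³/s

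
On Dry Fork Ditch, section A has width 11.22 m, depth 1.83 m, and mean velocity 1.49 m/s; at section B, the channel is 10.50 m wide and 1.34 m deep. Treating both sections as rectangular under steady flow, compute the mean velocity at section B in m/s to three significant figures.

Q = A₁V₁ = (11.22×1.83) × 1.49 = 30.59 m³/s
A₂ = 10.50 × 1.34 = 14.07 m²
V₂ = Q/A₂ = 30.59/14.07 = 2.174 m/s

2.17 m/s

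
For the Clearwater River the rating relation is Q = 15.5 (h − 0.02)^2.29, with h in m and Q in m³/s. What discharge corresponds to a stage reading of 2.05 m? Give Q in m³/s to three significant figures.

78.4 m³/s

Q = 15.5 × (2.05 − 0.02)^2.29 = 15.5 × 2.03^2.29 = 78.43 m³/s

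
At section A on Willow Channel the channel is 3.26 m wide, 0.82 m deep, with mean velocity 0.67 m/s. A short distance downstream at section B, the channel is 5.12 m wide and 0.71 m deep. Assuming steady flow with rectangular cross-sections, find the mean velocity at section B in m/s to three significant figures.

0.493 m/s

Q = A₁V₁ = (3.26×0.82) × 0.67 = 1.791 m³/s
A₂ = 5.12 × 0.71 = 3.635 m²
V₂ = Q/A₂ = 1.791/3.635 = 0.4927 m/s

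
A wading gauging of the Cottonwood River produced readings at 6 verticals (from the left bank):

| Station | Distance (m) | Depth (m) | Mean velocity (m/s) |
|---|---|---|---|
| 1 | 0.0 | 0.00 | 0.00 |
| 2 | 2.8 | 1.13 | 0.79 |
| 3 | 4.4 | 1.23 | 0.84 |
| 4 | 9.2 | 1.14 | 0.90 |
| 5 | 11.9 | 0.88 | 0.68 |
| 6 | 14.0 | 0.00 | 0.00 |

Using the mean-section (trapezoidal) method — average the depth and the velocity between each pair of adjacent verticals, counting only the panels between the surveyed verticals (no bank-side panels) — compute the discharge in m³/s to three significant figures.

Panel 1-2: Δb = 2.8 m, d̄ = (0.00+1.13)/2 = 0.565, v̄ = (0.00+0.79)/2 = 0.395 → q = 2.8×0.565×0.395 = 0.6249 m³/s
Panel 2-3: Δb = 1.6 m, d̄ = (1.13+1.23)/2 = 1.18, v̄ = (0.79+0.84)/2 = 0.815 → q = 1.6×1.18×0.815 = 1.539 m³/s
Panel 3-4: Δb = 4.8 m, d̄ = (1.23+1.14)/2 = 1.185, v̄ = (0.84+0.90)/2 = 0.87 → q = 4.8×1.185×0.87 = 4.949 m³/s
Panel 4-5: Δb = 2.7 m, d̄ = (1.14+0.88)/2 = 1.01, v̄ = (0.90+0.68)/2 = 0.79 → q = 2.7×1.01×0.79 = 2.154 m³/s
Panel 5-6: Δb = 2.1 m, d̄ = (0.88+0.00)/2 = 0.44, v̄ = (0.68+0.00)/2 = 0.34 → q = 2.1×0.44×0.34 = 0.3142 m³/s
Q = Σ q = 9.581 m³/s

9.58 m³/s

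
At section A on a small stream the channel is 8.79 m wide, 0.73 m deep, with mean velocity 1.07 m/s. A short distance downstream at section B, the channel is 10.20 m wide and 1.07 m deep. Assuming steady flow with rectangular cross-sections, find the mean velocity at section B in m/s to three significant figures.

Q = A₁V₁ = (8.79×0.73) × 1.07 = 6.866 m³/s
A₂ = 10.20 × 1.07 = 10.91 m²
V₂ = Q/A₂ = 6.866/10.91 = 0.6291 m/s

0.629 m/s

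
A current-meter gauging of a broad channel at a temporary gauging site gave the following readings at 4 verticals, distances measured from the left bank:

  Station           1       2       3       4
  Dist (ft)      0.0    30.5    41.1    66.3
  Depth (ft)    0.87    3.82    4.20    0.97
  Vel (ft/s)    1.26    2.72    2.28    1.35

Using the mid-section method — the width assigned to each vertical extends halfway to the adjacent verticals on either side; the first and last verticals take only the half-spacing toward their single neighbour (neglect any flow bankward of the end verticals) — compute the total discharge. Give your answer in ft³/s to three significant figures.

w_1 = (30.5 − 0.0)/2 = 15.25 ft; q_1 = 1.26 × 0.87 × 15.25 = 16.72 ft³/s
w_2 = (41.1 − 0.0)/2 = 20.55 ft; q_2 = 2.72 × 3.82 × 20.55 = 213.5 ft³/s
w_3 = (66.3 − 30.5)/2 = 17.9 ft; q_3 = 2.28 × 4.20 × 17.9 = 171.4 ft³/s
w_4 = (66.3 − 41.1)/2 = 12.6 ft; q_4 = 1.35 × 0.97 × 12.6 = 16.50 ft³/s
Q = Σ qᵢ = 418.1 ft³/s

418 ft³/s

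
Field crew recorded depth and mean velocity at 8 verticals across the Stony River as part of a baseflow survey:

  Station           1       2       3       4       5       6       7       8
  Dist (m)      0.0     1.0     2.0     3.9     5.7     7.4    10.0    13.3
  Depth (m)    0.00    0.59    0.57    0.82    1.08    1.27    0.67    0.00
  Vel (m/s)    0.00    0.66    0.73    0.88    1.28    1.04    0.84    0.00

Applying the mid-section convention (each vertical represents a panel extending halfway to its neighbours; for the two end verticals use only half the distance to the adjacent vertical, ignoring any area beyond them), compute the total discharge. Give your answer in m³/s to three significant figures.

w_2 = (2.0 − 0.0)/2 = 1 m; q_2 = 0.66 × 0.59 × 1 = 0.3894 m³/s
w_3 = (3.9 − 1.0)/2 = 1.45 m; q_3 = 0.73 × 0.57 × 1.45 = 0.6033 m³/s
w_4 = (5.7 − 2.0)/2 = 1.85 m; q_4 = 0.88 × 0.82 × 1.85 = 1.335 m³/s
w_5 = (7.4 − 3.9)/2 = 1.75 m; q_5 = 1.28 × 1.08 × 1.75 = 2.419 m³/s
w_6 = (10.0 − 5.7)/2 = 2.15 m; q_6 = 1.04 × 1.27 × 2.15 = 2.840 m³/s
w_7 = (13.3 − 7.4)/2 = 2.95 m; q_7 = 0.84 × 0.67 × 2.95 = 1.660 m³/s
Stations 1, 8 contribute zero (depth or velocity is 0).
Q = Σ qᵢ = 9.247 m³/s

9.25 m³/s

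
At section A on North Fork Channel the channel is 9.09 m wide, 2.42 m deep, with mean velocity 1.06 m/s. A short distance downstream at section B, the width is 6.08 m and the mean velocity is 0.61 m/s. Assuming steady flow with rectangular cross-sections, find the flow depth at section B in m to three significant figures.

Q = A₁V₁ = (9.09×2.42) × 1.06 = 23.32 m³/s
d₂ = Q/(b₂ V₂) = 23.32/(6.08×0.61) = 6.287 m

6.29 m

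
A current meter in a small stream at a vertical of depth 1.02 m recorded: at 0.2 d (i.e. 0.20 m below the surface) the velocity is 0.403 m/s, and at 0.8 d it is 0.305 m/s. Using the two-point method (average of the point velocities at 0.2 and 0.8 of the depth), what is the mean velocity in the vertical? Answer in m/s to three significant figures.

0.354 m/s

v̄ = (0.403 + 0.305) / 2 = 0.3540 m/s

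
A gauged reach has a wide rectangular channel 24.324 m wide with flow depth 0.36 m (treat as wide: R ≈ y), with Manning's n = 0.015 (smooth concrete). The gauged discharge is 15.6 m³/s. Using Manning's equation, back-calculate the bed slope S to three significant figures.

0.00279

A = b·y = 24.324 × 0.36 = 8.757 m²
Wide channel: R ≈ y = 0.36 m
S = (Q·n / (1·A·R^(2/3)))² = (15.6×0.015 / (1×8.757×0.5061))² = 0.002788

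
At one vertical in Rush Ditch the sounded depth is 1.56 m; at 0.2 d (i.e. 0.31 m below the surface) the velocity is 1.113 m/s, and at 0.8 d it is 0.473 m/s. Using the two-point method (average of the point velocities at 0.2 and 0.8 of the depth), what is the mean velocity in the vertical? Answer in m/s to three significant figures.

0.793 m/s

v̄ = (1.113 + 0.473) / 2 = 0.7930 m/s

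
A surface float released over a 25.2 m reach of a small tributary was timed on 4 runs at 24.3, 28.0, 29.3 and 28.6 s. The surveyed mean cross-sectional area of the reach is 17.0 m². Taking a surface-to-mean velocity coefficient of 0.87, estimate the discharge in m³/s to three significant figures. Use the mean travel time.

t̄ = (24.3 + 28.0 + 29.3 + 28.6) / 4 = 27.55 s
v_surface = L / t̄ = 25.2 / 27.55 = 0.9147 m/s
v_mean = 0.87 × 0.9147 = 0.7958 m/s
Q = A × v_mean = 17.0 × 0.7958 = 13.53 m³/s

13.5 m³/s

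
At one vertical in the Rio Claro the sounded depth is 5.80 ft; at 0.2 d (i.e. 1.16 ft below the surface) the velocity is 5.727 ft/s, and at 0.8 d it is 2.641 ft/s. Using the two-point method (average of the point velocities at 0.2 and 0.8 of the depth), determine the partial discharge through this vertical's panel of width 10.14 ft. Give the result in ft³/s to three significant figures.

v̄ = (5.727 + 2.641) / 2 = 4.184 ft/s
q = v̄ × d × w = 4.184 × 5.80 × 10.14 = 246.1 ft³/s

246 ft³/s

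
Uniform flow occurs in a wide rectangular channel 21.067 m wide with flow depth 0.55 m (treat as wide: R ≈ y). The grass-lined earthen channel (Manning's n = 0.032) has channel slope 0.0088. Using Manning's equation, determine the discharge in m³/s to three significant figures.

A = b·y = 21.067 × 0.55 = 11.59 m²
Wide channel: R ≈ y = 0.55 m
Q = (1/n)·A·R^(2/3)·S^(1/2) = (1/0.032) × 11.59 × 0.5500^(2/3) × 0.0088^(1/2) = 22.80 m³/s

22.8 m³/s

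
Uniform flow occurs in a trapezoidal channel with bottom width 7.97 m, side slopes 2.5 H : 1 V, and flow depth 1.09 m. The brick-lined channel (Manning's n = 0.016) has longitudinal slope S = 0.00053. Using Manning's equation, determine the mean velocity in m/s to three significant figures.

A = (b + z·y)·y = (7.97 + 2.5×1.09)×1.09 = 11.66 m²
P = b + 2y√(1+z²) = 7.97 + 2×1.09×√(1+2.5²) = 13.84 m
R = A/P = 11.66/13.84 = 0.8423 m
Q = (1/n)·A·R^(2/3)·S^(1/2) = (1/0.016) × 11.66 × 0.8423^(2/3) × 0.00053^(1/2) = 14.96 m³/s
V = Q/A = 14.96/11.66 = 1.283 m/s

1.28 m/s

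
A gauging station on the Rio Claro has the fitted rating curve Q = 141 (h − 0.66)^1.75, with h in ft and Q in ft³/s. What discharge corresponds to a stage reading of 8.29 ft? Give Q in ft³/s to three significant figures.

4940 ft³/s

Q = 141 × (8.29 − 0.66)^1.75 = 141 × 7.63^1.75 = 4939 ft³/s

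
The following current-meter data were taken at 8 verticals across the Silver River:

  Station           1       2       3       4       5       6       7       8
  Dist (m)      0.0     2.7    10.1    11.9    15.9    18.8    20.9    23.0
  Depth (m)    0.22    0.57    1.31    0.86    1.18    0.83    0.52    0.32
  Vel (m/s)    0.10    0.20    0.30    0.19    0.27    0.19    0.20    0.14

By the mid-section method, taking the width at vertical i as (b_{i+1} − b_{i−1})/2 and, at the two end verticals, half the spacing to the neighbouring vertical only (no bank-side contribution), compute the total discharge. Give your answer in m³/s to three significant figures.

4.65 m³/s

w_1 = (2.7 − 0.0)/2 = 1.35 m; q_1 = 0.10 × 0.22 × 1.35 = 0.02970 m³/s
w_2 = (10.1 − 0.0)/2 = 5.05 m; q_2 = 0.20 × 0.57 × 5.05 = 0.5757 m³/s
w_3 = (11.9 − 2.7)/2 = 4.6 m; q_3 = 0.30 × 1.31 × 4.6 = 1.808 m³/s
w_4 = (15.9 − 10.1)/2 = 2.9 m; q_4 = 0.19 × 0.86 × 2.9 = 0.4739 m³/s
w_5 = (18.8 − 11.9)/2 = 3.45 m; q_5 = 0.27 × 1.18 × 3.45 = 1.099 m³/s
w_6 = (20.9 − 15.9)/2 = 2.5 m; q_6 = 0.19 × 0.83 × 2.5 = 0.3943 m³/s
w_7 = (23.0 − 18.8)/2 = 2.1 m; q_7 = 0.20 × 0.52 × 2.1 = 0.2184 m³/s
w_8 = (23.0 − 20.9)/2 = 1.05 m; q_8 = 0.14 × 0.32 × 1.05 = 0.04704 m³/s
Q = Σ qᵢ = 4.646 m³/s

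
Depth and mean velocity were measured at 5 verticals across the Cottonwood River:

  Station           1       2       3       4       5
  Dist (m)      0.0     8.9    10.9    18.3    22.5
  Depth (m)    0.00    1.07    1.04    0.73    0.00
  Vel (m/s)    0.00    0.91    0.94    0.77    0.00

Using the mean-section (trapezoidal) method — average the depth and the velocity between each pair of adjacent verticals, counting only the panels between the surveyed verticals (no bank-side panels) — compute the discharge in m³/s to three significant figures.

Panel 1-2: Δb = 8.9 m, d̄ = (0.00+1.07)/2 = 0.535, v̄ = (0.00+0.91)/2 = 0.455 → q = 8.9×0.535×0.455 = 2.166 m³/s
Panel 2-3: Δb = 2 m, d̄ = (1.07+1.04)/2 = 1.055, v̄ = (0.91+0.94)/2 = 0.925 → q = 2×1.055×0.925 = 1.952 m³/s
Panel 3-4: Δb = 7.4 m, d̄ = (1.04+0.73)/2 = 0.885, v̄ = (0.94+0.77)/2 = 0.855 → q = 7.4×0.885×0.855 = 5.599 m³/s
Panel 4-5: Δb = 4.2 m, d̄ = (0.73+0.00)/2 = 0.365, v̄ = (0.77+0.00)/2 = 0.385 → q = 4.2×0.365×0.385 = 0.5902 m³/s
Q = Σ q = 10.31 m³/s

10.3 m³/s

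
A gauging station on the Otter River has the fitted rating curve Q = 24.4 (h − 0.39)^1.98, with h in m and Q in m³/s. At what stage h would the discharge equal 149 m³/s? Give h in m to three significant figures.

2.88 m

h − h₀ = (Q/C)^(1/b) = (149/24.4)^(1/1.98) = 2.494 m
h = 0.39 + 2.494 = 2.884 m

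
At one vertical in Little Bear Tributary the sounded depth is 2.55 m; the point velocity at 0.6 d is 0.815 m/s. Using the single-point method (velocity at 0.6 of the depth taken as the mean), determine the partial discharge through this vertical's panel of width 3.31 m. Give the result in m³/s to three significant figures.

6.88 m³/s

v̄ = v₀.₆ = 0.815 m/s
q = v̄ × d × w = 0.8150 × 2.55 × 3.31 = 6.879 m³/s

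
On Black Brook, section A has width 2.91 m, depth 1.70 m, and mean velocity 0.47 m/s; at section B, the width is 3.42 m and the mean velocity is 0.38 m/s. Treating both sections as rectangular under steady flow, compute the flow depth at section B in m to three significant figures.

1.79 m

Q = A₁V₁ = (2.91×1.70) × 0.47 = 2.325 m³/s
d₂ = Q/(b₂ V₂) = 2.325/(3.42×0.38) = 1.789 m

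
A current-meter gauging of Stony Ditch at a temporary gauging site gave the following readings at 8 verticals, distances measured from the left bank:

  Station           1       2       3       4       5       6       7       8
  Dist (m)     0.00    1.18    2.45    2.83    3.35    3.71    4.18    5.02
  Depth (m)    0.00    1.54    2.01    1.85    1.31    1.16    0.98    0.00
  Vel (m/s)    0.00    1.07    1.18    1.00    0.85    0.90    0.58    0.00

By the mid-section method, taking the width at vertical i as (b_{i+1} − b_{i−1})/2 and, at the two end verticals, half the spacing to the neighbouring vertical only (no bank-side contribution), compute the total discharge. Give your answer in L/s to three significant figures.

6100 L/s

w_2 = (2.45 − 0.00)/2 = 1.225 m; q_2 = 1.07 × 1.54 × 1.225 = 2.019 m³/s
w_3 = (2.83 − 1.18)/2 = 0.825 m; q_3 = 1.18 × 2.01 × 0.825 = 1.957 m³/s
w_4 = (3.35 − 2.45)/2 = 0.45 m; q_4 = 1.00 × 1.85 × 0.45 = 0.8325 m³/s
w_5 = (3.71 − 2.83)/2 = 0.44 m; q_5 = 0.85 × 1.31 × 0.44 = 0.4899 m³/s
w_6 = (4.18 − 3.35)/2 = 0.415 m; q_6 = 0.90 × 1.16 × 0.415 = 0.4333 m³/s
w_7 = (5.02 − 3.71)/2 = 0.655 m; q_7 = 0.58 × 0.98 × 0.655 = 0.3723 m³/s
Stations 1, 8 contribute zero (depth or velocity is 0).
Q = Σ qᵢ = 6.103 m³/s
= 6.103 × 1000 = 6103 L/s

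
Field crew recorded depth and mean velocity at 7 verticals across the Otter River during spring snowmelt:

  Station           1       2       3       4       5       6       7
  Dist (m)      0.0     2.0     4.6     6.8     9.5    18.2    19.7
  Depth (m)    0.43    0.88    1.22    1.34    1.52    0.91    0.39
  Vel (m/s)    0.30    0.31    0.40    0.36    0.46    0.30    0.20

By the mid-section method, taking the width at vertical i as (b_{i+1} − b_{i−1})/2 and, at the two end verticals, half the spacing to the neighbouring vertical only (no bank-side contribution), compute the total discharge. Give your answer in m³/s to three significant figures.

w_1 = (2.0 − 0.0)/2 = 1 m; q_1 = 0.30 × 0.43 × 1 = 0.1290 m³/s
w_2 = (4.6 − 0.0)/2 = 2.3 m; q_2 = 0.31 × 0.88 × 2.3 = 0.6274 m³/s
w_3 = (6.8 − 2.0)/2 = 2.4 m; q_3 = 0.40 × 1.22 × 2.4 = 1.171 m³/s
w_4 = (9.5 − 4.6)/2 = 2.45 m; q_4 = 0.36 × 1.34 × 2.45 = 1.182 m³/s
w_5 = (18.2 − 6.8)/2 = 5.7 m; q_5 = 0.46 × 1.52 × 5.7 = 3.985 m³/s
w_6 = (19.7 − 9.5)/2 = 5.1 m; q_6 = 0.30 × 0.91 × 5.1 = 1.392 m³/s
w_7 = (19.7 − 18.2)/2 = 0.75 m; q_7 = 0.20 × 0.39 × 0.75 = 0.05850 m³/s
Q = Σ qᵢ = 8.546 m³/s

8.55 m³/s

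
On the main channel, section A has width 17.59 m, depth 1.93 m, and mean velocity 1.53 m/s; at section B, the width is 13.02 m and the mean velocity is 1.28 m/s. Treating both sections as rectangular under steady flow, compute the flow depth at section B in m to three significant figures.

3.12 m

Q = A₁V₁ = (17.59×1.93) × 1.53 = 51.94 m³/s
d₂ = Q/(b₂ V₂) = 51.94/(13.02×1.28) = 3.117 m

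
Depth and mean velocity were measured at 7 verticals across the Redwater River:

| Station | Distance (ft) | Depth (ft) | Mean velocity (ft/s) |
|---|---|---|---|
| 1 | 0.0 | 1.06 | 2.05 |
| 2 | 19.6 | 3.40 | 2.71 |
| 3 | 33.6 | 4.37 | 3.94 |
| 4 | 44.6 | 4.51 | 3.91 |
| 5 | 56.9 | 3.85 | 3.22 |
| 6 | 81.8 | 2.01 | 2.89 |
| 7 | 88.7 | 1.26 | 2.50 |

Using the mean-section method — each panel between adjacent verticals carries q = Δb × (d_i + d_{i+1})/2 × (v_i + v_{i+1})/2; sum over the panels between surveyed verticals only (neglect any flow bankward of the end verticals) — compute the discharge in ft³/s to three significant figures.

Panel 1-2: Δb = 19.6 ft, d̄ = (1.06+3.40)/2 = 2.23, v̄ = (2.05+2.71)/2 = 2.38 → q = 19.6×2.23×2.38 = 104.0 ft³/s
Panel 2-3: Δb = 14 ft, d̄ = (3.40+4.37)/2 = 3.885, v̄ = (2.71+3.94)/2 = 3.325 → q = 14×3.885×3.325 = 180.8 ft³/s
Panel 3-4: Δb = 11 ft, d̄ = (4.37+4.51)/2 = 4.44, v̄ = (3.94+3.91)/2 = 3.925 → q = 11×4.44×3.925 = 191.7 ft³/s
Panel 4-5: Δb = 12.3 ft, d̄ = (4.51+3.85)/2 = 4.18, v̄ = (3.91+3.22)/2 = 3.565 → q = 12.3×4.18×3.565 = 183.3 ft³/s
Panel 5-6: Δb = 24.9 ft, d̄ = (3.85+2.01)/2 = 2.93, v̄ = (3.22+2.89)/2 = 3.055 → q = 24.9×2.93×3.055 = 222.9 ft³/s
Panel 6-7: Δb = 6.9 ft, d̄ = (2.01+1.26)/2 = 1.635, v̄ = (2.89+2.50)/2 = 2.695 → q = 6.9×1.635×2.695 = 30.40 ft³/s
Q = Σ q = 913.1 ft³/s

913 ft³/s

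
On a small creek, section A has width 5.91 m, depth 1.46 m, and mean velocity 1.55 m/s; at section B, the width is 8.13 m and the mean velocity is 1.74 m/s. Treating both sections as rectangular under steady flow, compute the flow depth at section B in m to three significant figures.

0.945 m

Q = A₁V₁ = (5.91×1.46) × 1.55 = 13.37 m³/s
d₂ = Q/(b₂ V₂) = 13.37/(8.13×1.74) = 0.9454 m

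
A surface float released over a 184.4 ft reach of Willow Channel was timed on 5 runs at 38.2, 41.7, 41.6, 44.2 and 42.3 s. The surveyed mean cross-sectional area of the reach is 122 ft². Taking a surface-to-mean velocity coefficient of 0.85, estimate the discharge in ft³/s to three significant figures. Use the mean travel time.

460 ft³/s

t̄ = (38.2 + 41.7 + 41.6 + 44.2 + 42.3) / 5 = 41.6 s
v_surface = L / t̄ = 184.4 / 41.6 = 4.433 ft/s
v_mean = 0.85 × 4.433 = 3.768 ft/s
Q = A × v_mean = 122 × 3.768 = 459.7 ft³/s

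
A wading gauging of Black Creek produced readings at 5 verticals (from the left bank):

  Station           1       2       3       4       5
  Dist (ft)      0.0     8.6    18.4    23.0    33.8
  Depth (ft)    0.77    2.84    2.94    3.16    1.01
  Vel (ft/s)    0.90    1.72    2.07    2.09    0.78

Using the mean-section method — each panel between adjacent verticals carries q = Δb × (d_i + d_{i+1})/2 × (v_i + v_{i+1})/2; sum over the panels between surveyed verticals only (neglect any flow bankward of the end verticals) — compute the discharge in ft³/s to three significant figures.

136 ft³/s

Panel 1-2: Δb = 8.6 ft, d̄ = (0.77+2.84)/2 = 1.805, v̄ = (0.90+1.72)/2 = 1.31 → q = 8.6×1.805×1.31 = 20.34 ft³/s
Panel 2-3: Δb = 9.8 ft, d̄ = (2.84+2.94)/2 = 2.89, v̄ = (1.72+2.07)/2 = 1.895 → q = 9.8×2.89×1.895 = 53.67 ft³/s
Panel 3-4: Δb = 4.6 ft, d̄ = (2.94+3.16)/2 = 3.05, v̄ = (2.07+2.09)/2 = 2.08 → q = 4.6×3.05×2.08 = 29.18 ft³/s
Panel 4-5: Δb = 10.8 ft, d̄ = (3.16+1.01)/2 = 2.085, v̄ = (2.09+0.78)/2 = 1.435 → q = 10.8×2.085×1.435 = 32.31 ft³/s
Q = Σ q = 135.5 ft³/s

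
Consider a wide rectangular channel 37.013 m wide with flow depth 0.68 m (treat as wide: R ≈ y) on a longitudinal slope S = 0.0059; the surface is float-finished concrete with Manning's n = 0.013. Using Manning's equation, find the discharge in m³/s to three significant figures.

A = b·y = 37.013 × 0.68 = 25.17 m²
Wide channel: R ≈ y = 0.68 m
Q = (1/n)·A·R^(2/3)·S^(1/2) = (1/0.013) × 25.17 × 0.6800^(2/3) × 0.0059^(1/2) = 115.0 m³/s

115 m³/s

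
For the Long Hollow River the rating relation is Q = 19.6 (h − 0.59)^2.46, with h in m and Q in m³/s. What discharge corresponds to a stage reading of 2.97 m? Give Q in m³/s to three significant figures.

Q = 19.6 × (2.97 − 0.59)^2.46 = 19.6 × 2.38^2.46 = 165.4 m³/s

165 m³/s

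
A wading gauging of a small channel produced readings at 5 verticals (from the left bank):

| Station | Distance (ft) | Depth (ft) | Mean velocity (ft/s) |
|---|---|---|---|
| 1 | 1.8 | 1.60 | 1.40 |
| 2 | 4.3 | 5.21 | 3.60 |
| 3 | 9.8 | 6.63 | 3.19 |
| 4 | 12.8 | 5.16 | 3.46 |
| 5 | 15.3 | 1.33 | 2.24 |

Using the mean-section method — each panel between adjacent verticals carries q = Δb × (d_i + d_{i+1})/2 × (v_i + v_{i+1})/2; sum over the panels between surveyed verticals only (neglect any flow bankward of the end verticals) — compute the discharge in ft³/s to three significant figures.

214 ft³/s

Panel 1-2: Δb = 2.5 ft, d̄ = (1.60+5.21)/2 = 3.405, v̄ = (1.40+3.60)/2 = 2.5 → q = 2.5×3.405×2.5 = 21.28 ft³/s
Panel 2-3: Δb = 5.5 ft, d̄ = (5.21+6.63)/2 = 5.92, v̄ = (3.60+3.19)/2 = 3.395 → q = 5.5×5.92×3.395 = 110.5 ft³/s
Panel 3-4: Δb = 3 ft, d̄ = (6.63+5.16)/2 = 5.895, v̄ = (3.19+3.46)/2 = 3.325 → q = 3×5.895×3.325 = 58.80 ft³/s
Panel 4-5: Δb = 2.5 ft, d̄ = (5.16+1.33)/2 = 3.245, v̄ = (3.46+2.24)/2 = 2.85 → q = 2.5×3.245×2.85 = 23.12 ft³/s
Q = Σ q = 213.7 ft³/s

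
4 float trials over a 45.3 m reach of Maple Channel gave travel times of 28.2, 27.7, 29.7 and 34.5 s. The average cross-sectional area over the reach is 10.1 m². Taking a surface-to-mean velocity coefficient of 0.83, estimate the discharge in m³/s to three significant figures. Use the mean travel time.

12.6 m³/s

t̄ = (28.2 + 27.7 + 29.7 + 34.5) / 4 = 30.025 s
v_surface = L / t̄ = 45.3 / 30.025 = 1.509 m/s
v_mean = 0.83 × 1.509 = 1.252 m/s
Q = A × v_mean = 10.1 × 1.252 = 12.65 m³/s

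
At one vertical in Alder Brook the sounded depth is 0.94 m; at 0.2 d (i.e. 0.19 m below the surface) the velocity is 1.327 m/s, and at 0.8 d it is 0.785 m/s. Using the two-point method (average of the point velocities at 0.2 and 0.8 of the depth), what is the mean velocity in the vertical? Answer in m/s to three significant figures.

v̄ = (1.327 + 0.785) / 2 = 1.056 m/s

1.06 m/s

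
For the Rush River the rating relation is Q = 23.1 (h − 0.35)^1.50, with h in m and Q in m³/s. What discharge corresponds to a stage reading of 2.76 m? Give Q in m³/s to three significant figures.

Q = 23.1 × (2.76 − 0.35)^1.50 = 23.1 × 2.41^1.50 = 86.42 m³/s

86.4 m³/s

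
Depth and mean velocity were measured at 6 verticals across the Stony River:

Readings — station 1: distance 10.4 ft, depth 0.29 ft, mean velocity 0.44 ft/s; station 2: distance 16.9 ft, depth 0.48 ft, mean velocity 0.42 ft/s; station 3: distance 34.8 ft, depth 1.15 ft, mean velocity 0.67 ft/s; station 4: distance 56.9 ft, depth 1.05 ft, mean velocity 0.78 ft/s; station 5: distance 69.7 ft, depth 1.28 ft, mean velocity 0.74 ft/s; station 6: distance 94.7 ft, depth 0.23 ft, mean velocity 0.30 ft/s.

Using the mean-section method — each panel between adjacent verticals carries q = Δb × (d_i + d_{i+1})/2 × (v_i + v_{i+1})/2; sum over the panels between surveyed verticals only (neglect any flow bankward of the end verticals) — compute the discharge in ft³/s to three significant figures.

47.8 ft³/s

Panel 1-2: Δb = 6.5 ft, d̄ = (0.29+0.48)/2 = 0.385, v̄ = (0.44+0.42)/2 = 0.43 → q = 6.5×0.385×0.43 = 1.076 ft³/s
Panel 2-3: Δb = 17.9 ft, d̄ = (0.48+1.15)/2 = 0.815, v̄ = (0.42+0.67)/2 = 0.545 → q = 17.9×0.815×0.545 = 7.951 ft³/s
Panel 3-4: Δb = 22.1 ft, d̄ = (1.15+1.05)/2 = 1.1, v̄ = (0.67+0.78)/2 = 0.725 → q = 22.1×1.1×0.725 = 17.62 ft³/s
Panel 4-5: Δb = 12.8 ft, d̄ = (1.05+1.28)/2 = 1.165, v̄ = (0.78+0.74)/2 = 0.76 → q = 12.8×1.165×0.76 = 11.33 ft³/s
Panel 5-6: Δb = 25 ft, d̄ = (1.28+0.23)/2 = 0.755, v̄ = (0.74+0.30)/2 = 0.52 → q = 25×0.755×0.52 = 9.815 ft³/s
Q = Σ q = 47.80 ft³/s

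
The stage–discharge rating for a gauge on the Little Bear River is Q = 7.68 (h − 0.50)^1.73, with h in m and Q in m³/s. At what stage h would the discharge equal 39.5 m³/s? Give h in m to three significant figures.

h − h₀ = (Q/C)^(1/b) = (39.5/7.68)^(1/1.73) = 2.577 m
h = 0.50 + 2.577 = 3.077 m

3.08 m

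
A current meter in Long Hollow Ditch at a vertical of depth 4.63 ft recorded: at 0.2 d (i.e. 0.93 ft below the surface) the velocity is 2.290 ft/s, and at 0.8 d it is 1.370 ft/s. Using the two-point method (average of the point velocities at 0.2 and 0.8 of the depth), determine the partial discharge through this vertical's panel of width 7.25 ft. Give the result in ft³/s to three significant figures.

61.4 ft³/s

v̄ = (2.290 + 1.370) / 2 = 1.830 ft/s
q = v̄ × d × w = 1.830 × 4.63 × 7.25 = 61.43 ft³/s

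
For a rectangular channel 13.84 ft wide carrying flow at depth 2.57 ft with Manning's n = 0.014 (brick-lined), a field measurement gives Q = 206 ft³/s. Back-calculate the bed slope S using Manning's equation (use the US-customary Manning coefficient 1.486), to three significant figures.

0.00129

A = b·y = 13.84 × 2.57 = 35.57 ft²
P = b + 2y = 13.84 + 2×2.57 = 18.98 ft
R = A/P = 35.57/18.98 = 1.874 ft
S = (Q·n / (1.486·A·R^(2/3)))² = (206×0.014 / (1.486×35.57×1.520))² = 0.001289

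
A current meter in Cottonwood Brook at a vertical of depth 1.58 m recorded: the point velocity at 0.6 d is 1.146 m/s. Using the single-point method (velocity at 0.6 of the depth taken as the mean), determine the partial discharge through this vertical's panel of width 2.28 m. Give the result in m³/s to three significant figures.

4.13 m³/s

v̄ = v₀.₆ = 1.146 m/s
q = v̄ × d × w = 1.146 × 1.58 × 2.28 = 4.128 m³/s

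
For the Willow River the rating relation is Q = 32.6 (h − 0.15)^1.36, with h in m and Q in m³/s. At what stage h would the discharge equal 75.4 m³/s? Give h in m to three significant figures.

h − h₀ = (Q/C)^(1/b) = (75.4/32.6)^(1/1.36) = 1.853 m
h = 0.15 + 1.853 = 2.003 m

2.00 m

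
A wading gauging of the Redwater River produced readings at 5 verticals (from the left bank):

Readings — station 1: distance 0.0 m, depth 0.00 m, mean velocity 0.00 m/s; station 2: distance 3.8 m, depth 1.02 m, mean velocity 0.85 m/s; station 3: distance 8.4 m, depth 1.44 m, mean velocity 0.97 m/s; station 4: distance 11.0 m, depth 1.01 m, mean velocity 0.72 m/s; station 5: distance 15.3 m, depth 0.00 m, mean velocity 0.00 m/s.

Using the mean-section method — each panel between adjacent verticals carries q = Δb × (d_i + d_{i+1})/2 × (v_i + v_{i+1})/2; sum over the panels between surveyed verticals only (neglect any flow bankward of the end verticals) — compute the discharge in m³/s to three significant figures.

9.45 m³/s

Panel 1-2: Δb = 3.8 m, d̄ = (0.00+1.02)/2 = 0.51, v̄ = (0.00+0.85)/2 = 0.425 → q = 3.8×0.51×0.425 = 0.8237 m³/s
Panel 2-3: Δb = 4.6 m, d̄ = (1.02+1.44)/2 = 1.23, v̄ = (0.85+0.97)/2 = 0.91 → q = 4.6×1.23×0.91 = 5.149 m³/s
Panel 3-4: Δb = 2.6 m, d̄ = (1.44+1.01)/2 = 1.225, v̄ = (0.97+0.72)/2 = 0.845 → q = 2.6×1.225×0.845 = 2.691 m³/s
Panel 4-5: Δb = 4.3 m, d̄ = (1.01+0.00)/2 = 0.505, v̄ = (0.72+0.00)/2 = 0.36 → q = 4.3×0.505×0.36 = 0.7817 m³/s
Q = Σ q = 9.445 m³/s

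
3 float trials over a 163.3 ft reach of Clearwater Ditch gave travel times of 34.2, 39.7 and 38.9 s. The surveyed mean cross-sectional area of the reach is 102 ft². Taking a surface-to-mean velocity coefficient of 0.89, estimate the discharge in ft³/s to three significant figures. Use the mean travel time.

t̄ = (34.2 + 39.7 + 38.9) / 3 = 37.6 s
v_surface = L / t̄ = 163.3 / 37.6 = 4.343 ft/s
v_mean = 0.89 × 4.343 = 3.865 ft/s
Q = A × v_mean = 102 × 3.865 = 394.3 ft³/s

394 ft³/s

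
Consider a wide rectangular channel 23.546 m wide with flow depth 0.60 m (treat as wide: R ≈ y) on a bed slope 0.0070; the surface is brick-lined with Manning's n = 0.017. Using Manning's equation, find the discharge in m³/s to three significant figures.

49.5 m³/s

A = b·y = 23.546 × 0.60 = 14.13 m²
Wide channel: R ≈ y = 0.60 m
Q = (1/n)·A·R^(2/3)·S^(1/2) = (1/0.017) × 14.13 × 0.6000^(2/3) × 0.0070^(1/2) = 49.46 m³/s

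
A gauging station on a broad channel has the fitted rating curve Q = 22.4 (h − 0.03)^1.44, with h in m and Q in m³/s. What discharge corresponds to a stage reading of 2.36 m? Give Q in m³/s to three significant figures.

Q = 22.4 × (2.36 − 0.03)^1.44 = 22.4 × 2.33^1.44 = 75.73 m³/s

75.7 m³/s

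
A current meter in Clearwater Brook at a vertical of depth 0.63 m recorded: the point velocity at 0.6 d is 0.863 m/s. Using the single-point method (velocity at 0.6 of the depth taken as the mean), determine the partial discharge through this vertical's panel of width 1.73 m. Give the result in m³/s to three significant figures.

v̄ = v₀.₆ = 0.863 m/s
q = v̄ × d × w = 0.8630 × 0.63 × 1.73 = 0.9406 m³/s

0.941 m³/s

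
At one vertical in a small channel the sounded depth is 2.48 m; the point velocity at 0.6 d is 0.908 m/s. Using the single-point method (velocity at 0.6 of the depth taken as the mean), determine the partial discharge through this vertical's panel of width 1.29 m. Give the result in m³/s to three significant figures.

v̄ = v₀.₆ = 0.908 m/s
q = v̄ × d × w = 0.9080 × 2.48 × 1.29 = 2.905 m³/s

2.90 m³/s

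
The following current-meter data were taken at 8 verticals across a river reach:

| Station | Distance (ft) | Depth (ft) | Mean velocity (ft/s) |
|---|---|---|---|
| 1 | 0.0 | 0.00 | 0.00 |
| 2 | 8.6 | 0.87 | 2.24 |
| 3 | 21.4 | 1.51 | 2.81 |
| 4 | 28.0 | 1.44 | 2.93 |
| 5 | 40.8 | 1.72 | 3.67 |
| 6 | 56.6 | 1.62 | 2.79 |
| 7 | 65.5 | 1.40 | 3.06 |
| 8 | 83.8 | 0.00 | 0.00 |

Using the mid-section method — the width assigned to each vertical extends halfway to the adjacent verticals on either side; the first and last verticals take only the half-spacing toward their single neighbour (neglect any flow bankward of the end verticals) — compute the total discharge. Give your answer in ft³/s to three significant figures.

307 ft³/s

w_2 = (21.4 − 0.0)/2 = 10.7 ft; q_2 = 2.24 × 0.87 × 10.7 = 20.85 ft³/s
w_3 = (28.0 − 8.6)/2 = 9.7 ft; q_3 = 2.81 × 1.51 × 9.7 = 41.16 ft³/s
w_4 = (40.8 − 21.4)/2 = 9.7 ft; q_4 = 2.93 × 1.44 × 9.7 = 40.93 ft³/s
w_5 = (56.6 − 28.0)/2 = 14.3 ft; q_5 = 3.67 × 1.72 × 14.3 = 90.27 ft³/s
w_6 = (65.5 − 40.8)/2 = 12.35 ft; q_6 = 2.79 × 1.62 × 12.35 = 55.82 ft³/s
w_7 = (83.8 − 56.6)/2 = 13.6 ft; q_7 = 3.06 × 1.40 × 13.6 = 58.26 ft³/s
Stations 1, 8 contribute zero (depth or velocity is 0).
Q = Σ qᵢ = 307.3 ft³/s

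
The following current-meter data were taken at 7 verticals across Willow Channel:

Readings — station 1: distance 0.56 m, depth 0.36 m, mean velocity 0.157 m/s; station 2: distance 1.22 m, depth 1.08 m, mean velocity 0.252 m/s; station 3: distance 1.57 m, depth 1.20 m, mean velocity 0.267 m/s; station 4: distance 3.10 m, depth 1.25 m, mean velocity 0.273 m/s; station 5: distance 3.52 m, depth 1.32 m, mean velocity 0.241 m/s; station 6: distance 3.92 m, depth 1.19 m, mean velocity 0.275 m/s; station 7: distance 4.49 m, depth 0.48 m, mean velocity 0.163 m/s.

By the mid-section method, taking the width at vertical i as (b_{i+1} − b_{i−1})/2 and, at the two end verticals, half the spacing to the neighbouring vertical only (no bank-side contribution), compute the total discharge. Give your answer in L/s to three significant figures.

w_1 = (1.22 − 0.56)/2 = 0.33 m; q_1 = 0.157 × 0.36 × 0.33 = 0.01865 m³/s
w_2 = (1.57 − 0.56)/2 = 0.505 m; q_2 = 0.252 × 1.08 × 0.505 = 0.1374 m³/s
w_3 = (3.10 − 1.22)/2 = 0.94 m; q_3 = 0.267 × 1.20 × 0.94 = 0.3012 m³/s
w_4 = (3.52 − 1.57)/2 = 0.975 m; q_4 = 0.273 × 1.25 × 0.975 = 0.3327 m³/s
w_5 = (3.92 − 3.10)/2 = 0.41 m; q_5 = 0.241 × 1.32 × 0.41 = 0.1304 m³/s
w_6 = (4.49 − 3.52)/2 = 0.485 m; q_6 = 0.275 × 1.19 × 0.485 = 0.1587 m³/s
w_7 = (4.49 − 3.92)/2 = 0.285 m; q_7 = 0.163 × 0.48 × 0.285 = 0.02230 m³/s
Q = Σ qᵢ = 1.101 m³/s
= 1.101 × 1000 = 1101 L/s

1100 L/s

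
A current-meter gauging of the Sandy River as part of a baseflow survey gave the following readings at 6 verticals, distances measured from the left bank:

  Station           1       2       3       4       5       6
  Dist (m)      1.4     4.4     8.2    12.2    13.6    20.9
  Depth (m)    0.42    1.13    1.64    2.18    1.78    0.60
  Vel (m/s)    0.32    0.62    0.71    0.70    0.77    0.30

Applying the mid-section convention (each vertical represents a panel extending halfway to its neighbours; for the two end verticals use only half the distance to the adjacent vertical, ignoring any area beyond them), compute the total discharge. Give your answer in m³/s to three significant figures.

17.9 m³/s

w_1 = (4.4 − 1.4)/2 = 1.5 m; q_1 = 0.32 × 0.42 × 1.5 = 0.2016 m³/s
w_2 = (8.2 − 1.4)/2 = 3.4 m; q_2 = 0.62 × 1.13 × 3.4 = 2.382 m³/s
w_3 = (12.2 − 4.4)/2 = 3.9 m; q_3 = 0.71 × 1.64 × 3.9 = 4.541 m³/s
w_4 = (13.6 − 8.2)/2 = 2.7 m; q_4 = 0.70 × 2.18 × 2.7 = 4.120 m³/s
w_5 = (20.9 − 12.2)/2 = 4.35 m; q_5 = 0.77 × 1.78 × 4.35 = 5.962 m³/s
w_6 = (20.9 − 13.6)/2 = 3.65 m; q_6 = 0.30 × 0.60 × 3.65 = 0.6570 m³/s
Q = Σ qᵢ = 17.86 m³/s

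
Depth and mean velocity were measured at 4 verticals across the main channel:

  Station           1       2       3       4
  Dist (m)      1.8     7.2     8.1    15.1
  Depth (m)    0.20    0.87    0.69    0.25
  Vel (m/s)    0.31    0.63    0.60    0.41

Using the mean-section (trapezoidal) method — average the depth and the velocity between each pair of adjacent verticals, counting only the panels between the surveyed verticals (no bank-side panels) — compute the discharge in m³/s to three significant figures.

Panel 1-2: Δb = 5.4 m, d̄ = (0.20+0.87)/2 = 0.535, v̄ = (0.31+0.63)/2 = 0.47 → q = 5.4×0.535×0.47 = 1.358 m³/s
Panel 2-3: Δb = 0.9 m, d̄ = (0.87+0.69)/2 = 0.78, v̄ = (0.63+0.60)/2 = 0.615 → q = 0.9×0.78×0.615 = 0.4317 m³/s
Panel 3-4: Δb = 7 m, d̄ = (0.69+0.25)/2 = 0.47, v̄ = (0.60+0.41)/2 = 0.505 → q = 7×0.47×0.505 = 1.661 m³/s
Q = Σ q = 3.451 m³/s

3.45 m³/s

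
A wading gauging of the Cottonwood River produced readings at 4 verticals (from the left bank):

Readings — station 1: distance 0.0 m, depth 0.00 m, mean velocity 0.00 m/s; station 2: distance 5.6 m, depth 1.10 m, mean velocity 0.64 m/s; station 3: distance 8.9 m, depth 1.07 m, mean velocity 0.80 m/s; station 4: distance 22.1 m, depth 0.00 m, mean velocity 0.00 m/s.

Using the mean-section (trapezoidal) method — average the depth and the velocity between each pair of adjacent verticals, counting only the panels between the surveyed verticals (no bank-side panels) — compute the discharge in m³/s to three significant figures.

6.39 m³/s

Panel 1-2: Δb = 5.6 m, d̄ = (0.00+1.10)/2 = 0.55, v̄ = (0.00+0.64)/2 = 0.32 → q = 5.6×0.55×0.32 = 0.9856 m³/s
Panel 2-3: Δb = 3.3 m, d̄ = (1.10+1.07)/2 = 1.085, v̄ = (0.64+0.80)/2 = 0.72 → q = 3.3×1.085×0.72 = 2.578 m³/s
Panel 3-4: Δb = 13.2 m, d̄ = (1.07+0.00)/2 = 0.535, v̄ = (0.80+0.00)/2 = 0.4 → q = 13.2×0.535×0.4 = 2.825 m³/s
Q = Σ q = 6.388 m³/s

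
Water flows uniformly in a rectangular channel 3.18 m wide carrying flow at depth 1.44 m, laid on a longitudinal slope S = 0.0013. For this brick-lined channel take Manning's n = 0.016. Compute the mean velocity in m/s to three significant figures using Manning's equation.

A = b·y = 3.18 × 1.44 = 4.579 m²
P = b + 2y = 3.18 + 2×1.44 = 6.060 m
R = A/P = 4.579/6.060 = 0.7556 m
Q = (1/n)·A·R^(2/3)·S^(1/2) = (1/0.016) × 4.579 × 0.7556^(2/3) × 0.0013^(1/2) = 8.561 m³/s
V = Q/A = 8.561/4.579 = 1.870 m/s

1.87 m/s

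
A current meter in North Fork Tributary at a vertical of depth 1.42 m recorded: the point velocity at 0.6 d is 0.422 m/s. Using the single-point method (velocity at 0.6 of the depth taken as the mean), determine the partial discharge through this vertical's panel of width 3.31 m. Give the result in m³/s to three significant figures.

1.98 m³/s

v̄ = v₀.₆ = 0.422 m/s
q = v̄ × d × w = 0.4220 × 1.42 × 3.31 = 1.983 m³/s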